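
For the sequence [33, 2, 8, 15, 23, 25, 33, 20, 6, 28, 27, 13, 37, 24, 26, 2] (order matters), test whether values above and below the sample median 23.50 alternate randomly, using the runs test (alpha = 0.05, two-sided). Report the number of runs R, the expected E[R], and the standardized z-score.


Step 1: Compute median = 23.50; label A = above, B = below.
Labels in order: ABBBBAABBAABAAAB  (n_A = 8, n_B = 8)
Step 2: Count runs R = 8.
Step 3: Under H0 (random ordering), E[R] = 2*n_A*n_B/(n_A+n_B) + 1 = 2*8*8/16 + 1 = 9.0000.
        Var[R] = 2*n_A*n_B*(2*n_A*n_B - n_A - n_B) / ((n_A+n_B)^2 * (n_A+n_B-1)) = 14336/3840 = 3.7333.
        SD[R] = 1.9322.
Step 4: Continuity-corrected z = (R + 0.5 - E[R]) / SD[R] = (8 + 0.5 - 9.0000) / 1.9322 = -0.2588.
Step 5: Two-sided p-value via normal approximation = 2*(1 - Phi(|z|)) = 0.795809.
Step 6: alpha = 0.05. fail to reject H0.

R = 8, z = -0.2588, p = 0.795809, fail to reject H0.


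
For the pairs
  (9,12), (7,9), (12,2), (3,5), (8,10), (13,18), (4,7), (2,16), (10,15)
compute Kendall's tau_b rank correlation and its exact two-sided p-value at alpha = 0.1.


Step 1: Enumerate the 36 unordered pairs (i,j) with i<j and classify each by sign(x_j-x_i) * sign(y_j-y_i).
  (1,2):dx=-2,dy=-3->C; (1,3):dx=+3,dy=-10->D; (1,4):dx=-6,dy=-7->C; (1,5):dx=-1,dy=-2->C
  (1,6):dx=+4,dy=+6->C; (1,7):dx=-5,dy=-5->C; (1,8):dx=-7,dy=+4->D; (1,9):dx=+1,dy=+3->C
  (2,3):dx=+5,dy=-7->D; (2,4):dx=-4,dy=-4->C; (2,5):dx=+1,dy=+1->C; (2,6):dx=+6,dy=+9->C
  (2,7):dx=-3,dy=-2->C; (2,8):dx=-5,dy=+7->D; (2,9):dx=+3,dy=+6->C; (3,4):dx=-9,dy=+3->D
  (3,5):dx=-4,dy=+8->D; (3,6):dx=+1,dy=+16->C; (3,7):dx=-8,dy=+5->D; (3,8):dx=-10,dy=+14->D
  (3,9):dx=-2,dy=+13->D; (4,5):dx=+5,dy=+5->C; (4,6):dx=+10,dy=+13->C; (4,7):dx=+1,dy=+2->C
  (4,8):dx=-1,dy=+11->D; (4,9):dx=+7,dy=+10->C; (5,6):dx=+5,dy=+8->C; (5,7):dx=-4,dy=-3->C
  (5,8):dx=-6,dy=+6->D; (5,9):dx=+2,dy=+5->C; (6,7):dx=-9,dy=-11->C; (6,8):dx=-11,dy=-2->C
  (6,9):dx=-3,dy=-3->C; (7,8):dx=-2,dy=+9->D; (7,9):dx=+6,dy=+8->C; (8,9):dx=+8,dy=-1->D
Step 2: C = 23, D = 13, total pairs = 36.
Step 3: tau = (C - D)/(n(n-1)/2) = (23 - 13)/36 = 0.277778.
Step 4: Exact two-sided p-value (enumerate n! = 362880 permutations of y under H0): p = 0.358488.
Step 5: alpha = 0.1. fail to reject H0.

tau_b = 0.2778 (C=23, D=13), p = 0.358488, fail to reject H0.


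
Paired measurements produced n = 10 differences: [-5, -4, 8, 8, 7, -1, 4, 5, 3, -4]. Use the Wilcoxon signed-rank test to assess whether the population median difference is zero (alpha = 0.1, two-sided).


Step 1: Drop any zero differences (none here) and take |d_i|.
|d| = [5, 4, 8, 8, 7, 1, 4, 5, 3, 4]
Step 2: Midrank |d_i| (ties get averaged ranks).
ranks: |5|->6.5, |4|->4, |8|->9.5, |8|->9.5, |7|->8, |1|->1, |4|->4, |5|->6.5, |3|->2, |4|->4
Step 3: Attach original signs; sum ranks with positive sign and with negative sign.
W+ = 9.5 + 9.5 + 8 + 4 + 6.5 + 2 = 39.5
W- = 6.5 + 4 + 1 + 4 = 15.5
(Check: W+ + W- = 55 should equal n(n+1)/2 = 55.)
Step 4: Test statistic W = min(W+, W-) = 15.5.
Step 5: Ties in |d|, so use the tie-corrected normal approximation.
        E[W] = n(n+1)/4 = 10*11/4 = 27.5.
        Tie groups: |d|=4 (t=3), |d|=5 (t=2), |d|=8 (t=2); sum(t^3 - t) = 36.
        Var[W] = n(n+1)(2n+1)/24 - sum(t^3-t)/48 = 2310/24 - 36/48 = 95.5.
        z = (W - E[W]) / sqrt(Var[W]) = (15.5 - 27.5) / 9.7724 = -1.2279.
        Two-sided p = 2*Phi(z) = 0.219467.
Step 6: alpha = 0.1. fail to reject H0.

W+ = 39.5, W- = 15.5, W = min = 15.5, p = 0.219467, fail to reject H0.


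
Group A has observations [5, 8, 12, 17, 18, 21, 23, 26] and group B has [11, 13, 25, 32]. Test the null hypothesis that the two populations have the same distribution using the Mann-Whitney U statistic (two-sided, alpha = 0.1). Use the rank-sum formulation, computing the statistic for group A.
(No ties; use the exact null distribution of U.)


Step 1: Combine and sort all 12 observations; assign midranks.
sorted (value, group): (5,X), (8,X), (11,Y), (12,X), (13,Y), (17,X), (18,X), (21,X), (23,X), (25,Y), (26,X), (32,Y)
ranks: 5->1, 8->2, 11->3, 12->4, 13->5, 17->6, 18->7, 21->8, 23->9, 25->10, 26->11, 32->12
Step 2: Rank sum for X: R1 = 1 + 2 + 4 + 6 + 7 + 8 + 9 + 11 = 48.
Step 3: U_X = R1 - n1(n1+1)/2 = 48 - 8*9/2 = 48 - 36 = 12.
       U_Y = n1*n2 - U_X = 32 - 12 = 20.
Step 4: No ties, so the exact null distribution of U (based on enumerating the C(12,8) = 495 equally likely rank assignments) gives the two-sided p-value.
Step 5: p-value = 0.569697; compare to alpha = 0.1. fail to reject H0.

U_X = 12, p = 0.569697, fail to reject H0 at alpha = 0.1.


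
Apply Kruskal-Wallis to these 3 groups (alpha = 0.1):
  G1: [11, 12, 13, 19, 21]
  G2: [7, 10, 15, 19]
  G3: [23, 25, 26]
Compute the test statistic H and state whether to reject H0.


Step 1: Combine all N = 12 observations and assign midranks.
sorted (value, group, rank): (7,G2,1), (10,G2,2), (11,G1,3), (12,G1,4), (13,G1,5), (15,G2,6), (19,G1,7.5), (19,G2,7.5), (21,G1,9), (23,G3,10), (25,G3,11), (26,G3,12)
Step 2: Sum ranks within each group.
R_1 = 28.5 (n_1 = 5)
R_2 = 16.5 (n_2 = 4)
R_3 = 33 (n_3 = 3)
Step 3: H = 12/(N(N+1)) * sum(R_i^2/n_i) - 3(N+1)
     = 12/(12*13) * (28.5^2/5 + 16.5^2/4 + 33^2/3) - 3*13
     = 0.076923 * 593.513 - 39
     = 6.654808.
Step 4: Ties present; correction factor C = 1 - 6/(12^3 - 12) = 0.996503. Corrected H = 6.654808 / 0.996503 = 6.678158.
Step 5: Under H0, H ~ chi^2(2); p-value = 0.035470.
Step 6: alpha = 0.1. reject H0.

H = 6.6782, df = 2, p = 0.035470, reject H0.


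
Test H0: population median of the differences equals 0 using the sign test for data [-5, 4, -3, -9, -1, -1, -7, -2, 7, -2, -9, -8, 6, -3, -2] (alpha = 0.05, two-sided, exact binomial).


Step 1: Discard zero differences. Original n = 15; n_eff = number of nonzero differences = 15.
Nonzero differences (with sign): -5, +4, -3, -9, -1, -1, -7, -2, +7, -2, -9, -8, +6, -3, -2
Step 2: Count signs: positive = 3, negative = 12.
Step 3: Under H0: P(positive) = 0.5, so the number of positives S ~ Bin(15, 0.5).
Step 4: Two-sided exact p-value = sum of Bin(15,0.5) probabilities at or below the observed probability = 0.035156.
Step 5: alpha = 0.05. reject H0.

n_eff = 15, pos = 3, neg = 12, p = 0.035156, reject H0.


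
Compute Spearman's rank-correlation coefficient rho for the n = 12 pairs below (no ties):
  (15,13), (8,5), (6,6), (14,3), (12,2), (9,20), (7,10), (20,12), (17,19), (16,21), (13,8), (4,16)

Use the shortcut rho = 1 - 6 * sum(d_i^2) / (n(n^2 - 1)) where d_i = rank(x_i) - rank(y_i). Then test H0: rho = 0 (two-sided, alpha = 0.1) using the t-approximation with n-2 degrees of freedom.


Step 1: Rank x and y separately (midranks; no ties here).
rank(x): 15->9, 8->4, 6->2, 14->8, 12->6, 9->5, 7->3, 20->12, 17->11, 16->10, 13->7, 4->1
rank(y): 13->8, 5->3, 6->4, 3->2, 2->1, 20->11, 10->6, 12->7, 19->10, 21->12, 8->5, 16->9
Step 2: d_i = R_x(i) - R_y(i); compute d_i^2.
  (9-8)^2=1, (4-3)^2=1, (2-4)^2=4, (8-2)^2=36, (6-1)^2=25, (5-11)^2=36, (3-6)^2=9, (12-7)^2=25, (11-10)^2=1, (10-12)^2=4, (7-5)^2=4, (1-9)^2=64
sum(d^2) = 210.
Step 3: rho = 1 - 6*210 / (12*(12^2 - 1)) = 1 - 1260/1716 = 0.265734.
Step 4: Under H0, t = rho * sqrt((n-2)/(1-rho^2)) = 0.8717 ~ t(10).
Step 5: Two-sided p-value from the t-distribution with 10 df = 0.403833.
Step 6: alpha = 0.1. fail to reject H0.

rho = 0.2657, p = 0.403833, fail to reject H0 at alpha = 0.1.


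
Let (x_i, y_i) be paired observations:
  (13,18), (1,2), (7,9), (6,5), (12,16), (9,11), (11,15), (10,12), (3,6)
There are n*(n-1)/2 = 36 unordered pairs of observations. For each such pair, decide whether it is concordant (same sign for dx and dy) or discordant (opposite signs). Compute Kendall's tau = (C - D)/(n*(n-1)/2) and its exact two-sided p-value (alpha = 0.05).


Step 1: Enumerate the 36 unordered pairs (i,j) with i<j and classify each by sign(x_j-x_i) * sign(y_j-y_i).
  (1,2):dx=-12,dy=-16->C; (1,3):dx=-6,dy=-9->C; (1,4):dx=-7,dy=-13->C; (1,5):dx=-1,dy=-2->C
  (1,6):dx=-4,dy=-7->C; (1,7):dx=-2,dy=-3->C; (1,8):dx=-3,dy=-6->C; (1,9):dx=-10,dy=-12->C
  (2,3):dx=+6,dy=+7->C; (2,4):dx=+5,dy=+3->C; (2,5):dx=+11,dy=+14->C; (2,6):dx=+8,dy=+9->C
  (2,7):dx=+10,dy=+13->C; (2,8):dx=+9,dy=+10->C; (2,9):dx=+2,dy=+4->C; (3,4):dx=-1,dy=-4->C
  (3,5):dx=+5,dy=+7->C; (3,6):dx=+2,dy=+2->C; (3,7):dx=+4,dy=+6->C; (3,8):dx=+3,dy=+3->C
  (3,9):dx=-4,dy=-3->C; (4,5):dx=+6,dy=+11->C; (4,6):dx=+3,dy=+6->C; (4,7):dx=+5,dy=+10->C
  (4,8):dx=+4,dy=+7->C; (4,9):dx=-3,dy=+1->D; (5,6):dx=-3,dy=-5->C; (5,7):dx=-1,dy=-1->C
  (5,8):dx=-2,dy=-4->C; (5,9):dx=-9,dy=-10->C; (6,7):dx=+2,dy=+4->C; (6,8):dx=+1,dy=+1->C
  (6,9):dx=-6,dy=-5->C; (7,8):dx=-1,dy=-3->C; (7,9):dx=-8,dy=-9->C; (8,9):dx=-7,dy=-6->C
Step 2: C = 35, D = 1, total pairs = 36.
Step 3: tau = (C - D)/(n(n-1)/2) = (35 - 1)/36 = 0.944444.
Step 4: Exact two-sided p-value (enumerate n! = 362880 permutations of y under H0): p = 0.000050.
Step 5: alpha = 0.05. reject H0.

tau_b = 0.9444 (C=35, D=1), p = 0.000050, reject H0.


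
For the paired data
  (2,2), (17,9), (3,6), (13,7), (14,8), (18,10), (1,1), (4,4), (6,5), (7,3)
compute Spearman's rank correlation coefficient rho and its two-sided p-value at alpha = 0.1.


Step 1: Rank x and y separately (midranks; no ties here).
rank(x): 2->2, 17->9, 3->3, 13->7, 14->8, 18->10, 1->1, 4->4, 6->5, 7->6
rank(y): 2->2, 9->9, 6->6, 7->7, 8->8, 10->10, 1->1, 4->4, 5->5, 3->3
Step 2: d_i = R_x(i) - R_y(i); compute d_i^2.
  (2-2)^2=0, (9-9)^2=0, (3-6)^2=9, (7-7)^2=0, (8-8)^2=0, (10-10)^2=0, (1-1)^2=0, (4-4)^2=0, (5-5)^2=0, (6-3)^2=9
sum(d^2) = 18.
Step 3: rho = 1 - 6*18 / (10*(10^2 - 1)) = 1 - 108/990 = 0.890909.
Step 4: Under H0, t = rho * sqrt((n-2)/(1-rho^2)) = 5.5482 ~ t(8).
Step 5: Two-sided p-value from the t-distribution with 8 df = 0.000542.
Step 6: alpha = 0.1. reject H0.

rho = 0.8909, p = 0.000542, reject H0 at alpha = 0.1.


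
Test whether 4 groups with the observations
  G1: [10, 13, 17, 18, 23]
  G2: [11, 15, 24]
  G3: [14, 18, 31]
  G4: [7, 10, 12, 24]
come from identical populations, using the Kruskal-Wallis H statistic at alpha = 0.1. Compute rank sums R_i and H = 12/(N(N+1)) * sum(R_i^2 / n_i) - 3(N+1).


Step 1: Combine all N = 15 observations and assign midranks.
sorted (value, group, rank): (7,G4,1), (10,G1,2.5), (10,G4,2.5), (11,G2,4), (12,G4,5), (13,G1,6), (14,G3,7), (15,G2,8), (17,G1,9), (18,G1,10.5), (18,G3,10.5), (23,G1,12), (24,G2,13.5), (24,G4,13.5), (31,G3,15)
Step 2: Sum ranks within each group.
R_1 = 40 (n_1 = 5)
R_2 = 25.5 (n_2 = 3)
R_3 = 32.5 (n_3 = 3)
R_4 = 22 (n_4 = 4)
Step 3: H = 12/(N(N+1)) * sum(R_i^2/n_i) - 3(N+1)
     = 12/(15*16) * (40^2/5 + 25.5^2/3 + 32.5^2/3 + 22^2/4) - 3*16
     = 0.050000 * 1009.83 - 48
     = 2.491667.
Step 4: Ties present; correction factor C = 1 - 18/(15^3 - 15) = 0.994643. Corrected H = 2.491667 / 0.994643 = 2.505087.
Step 5: Under H0, H ~ chi^2(3); p-value = 0.474372.
Step 6: alpha = 0.1. fail to reject H0.

H = 2.5051, df = 3, p = 0.474372, fail to reject H0.


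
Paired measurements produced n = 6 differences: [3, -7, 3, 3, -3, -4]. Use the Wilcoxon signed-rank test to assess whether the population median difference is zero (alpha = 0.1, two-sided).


Step 1: Drop any zero differences (none here) and take |d_i|.
|d| = [3, 7, 3, 3, 3, 4]
Step 2: Midrank |d_i| (ties get averaged ranks).
ranks: |3|->2.5, |7|->6, |3|->2.5, |3|->2.5, |3|->2.5, |4|->5
Step 3: Attach original signs; sum ranks with positive sign and with negative sign.
W+ = 2.5 + 2.5 + 2.5 = 7.5
W- = 6 + 2.5 + 5 = 13.5
(Check: W+ + W- = 21 should equal n(n+1)/2 = 21.)
Step 4: Test statistic W = min(W+, W-) = 7.5.
Step 5: Ties in |d|, so use the tie-corrected normal approximation.
        E[W] = n(n+1)/4 = 6*7/4 = 10.5.
        Tie groups: |d|=3 (t=4); sum(t^3 - t) = 60.
        Var[W] = n(n+1)(2n+1)/24 - sum(t^3-t)/48 = 546/24 - 60/48 = 21.5.
        z = (W - E[W]) / sqrt(Var[W]) = (7.5 - 10.5) / 4.6368 = -0.6470.
        Two-sided p = 2*Phi(z) = 0.517634.
Step 6: alpha = 0.1. fail to reject H0.

W+ = 7.5, W- = 13.5, W = min = 7.5, p = 0.517634, fail to reject H0.


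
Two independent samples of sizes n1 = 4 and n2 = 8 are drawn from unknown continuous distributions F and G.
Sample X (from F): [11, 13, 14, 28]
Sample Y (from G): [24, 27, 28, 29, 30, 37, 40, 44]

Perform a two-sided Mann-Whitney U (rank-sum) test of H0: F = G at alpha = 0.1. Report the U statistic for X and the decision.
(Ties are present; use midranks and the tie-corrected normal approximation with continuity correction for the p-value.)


Step 1: Combine and sort all 12 observations; assign midranks.
sorted (value, group): (11,X), (13,X), (14,X), (24,Y), (27,Y), (28,X), (28,Y), (29,Y), (30,Y), (37,Y), (40,Y), (44,Y)
ranks: 11->1, 13->2, 14->3, 24->4, 27->5, 28->6.5, 28->6.5, 29->8, 30->9, 37->10, 40->11, 44->12
Step 2: Rank sum for X: R1 = 1 + 2 + 3 + 6.5 = 12.5.
Step 3: U_X = R1 - n1(n1+1)/2 = 12.5 - 4*5/2 = 12.5 - 10 = 2.5.
       U_Y = n1*n2 - U_X = 32 - 2.5 = 29.5.
Step 4: Ties are present, so use the tie-corrected normal approximation (with continuity correction) for the p-value.
Step 5: p-value = 0.026980; compare to alpha = 0.1. reject H0.

U_X = 2.5, p = 0.026980, reject H0 at alpha = 0.1.


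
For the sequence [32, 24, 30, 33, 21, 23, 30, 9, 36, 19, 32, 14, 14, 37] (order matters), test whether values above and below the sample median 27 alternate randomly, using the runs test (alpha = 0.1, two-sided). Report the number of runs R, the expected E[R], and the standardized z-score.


Step 1: Compute median = 27; label A = above, B = below.
Labels in order: ABAABBABABABBA  (n_A = 7, n_B = 7)
Step 2: Count runs R = 11.
Step 3: Under H0 (random ordering), E[R] = 2*n_A*n_B/(n_A+n_B) + 1 = 2*7*7/14 + 1 = 8.0000.
        Var[R] = 2*n_A*n_B*(2*n_A*n_B - n_A - n_B) / ((n_A+n_B)^2 * (n_A+n_B-1)) = 8232/2548 = 3.2308.
        SD[R] = 1.7974.
Step 4: Continuity-corrected z = (R - 0.5 - E[R]) / SD[R] = (11 - 0.5 - 8.0000) / 1.7974 = 1.3909.
Step 5: Two-sided p-value via normal approximation = 2*(1 - Phi(|z|)) = 0.164264.
Step 6: alpha = 0.1. fail to reject H0.

R = 11, z = 1.3909, p = 0.164264, fail to reject H0.


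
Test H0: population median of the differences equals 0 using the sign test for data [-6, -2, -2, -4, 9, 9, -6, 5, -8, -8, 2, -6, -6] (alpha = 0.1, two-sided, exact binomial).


Step 1: Discard zero differences. Original n = 13; n_eff = number of nonzero differences = 13.
Nonzero differences (with sign): -6, -2, -2, -4, +9, +9, -6, +5, -8, -8, +2, -6, -6
Step 2: Count signs: positive = 4, negative = 9.
Step 3: Under H0: P(positive) = 0.5, so the number of positives S ~ Bin(13, 0.5).
Step 4: Two-sided exact p-value = sum of Bin(13,0.5) probabilities at or below the observed probability = 0.266846.
Step 5: alpha = 0.1. fail to reject H0.

n_eff = 13, pos = 4, neg = 9, p = 0.266846, fail to reject H0.


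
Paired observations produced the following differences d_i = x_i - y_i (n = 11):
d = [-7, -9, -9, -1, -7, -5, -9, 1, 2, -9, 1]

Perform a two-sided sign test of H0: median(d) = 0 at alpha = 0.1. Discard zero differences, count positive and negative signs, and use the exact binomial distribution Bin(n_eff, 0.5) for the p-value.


Step 1: Discard zero differences. Original n = 11; n_eff = number of nonzero differences = 11.
Nonzero differences (with sign): -7, -9, -9, -1, -7, -5, -9, +1, +2, -9, +1
Step 2: Count signs: positive = 3, negative = 8.
Step 3: Under H0: P(positive) = 0.5, so the number of positives S ~ Bin(11, 0.5).
Step 4: Two-sided exact p-value = sum of Bin(11,0.5) probabilities at or below the observed probability = 0.226562.
Step 5: alpha = 0.1. fail to reject H0.

n_eff = 11, pos = 3, neg = 8, p = 0.226562, fail to reject H0.


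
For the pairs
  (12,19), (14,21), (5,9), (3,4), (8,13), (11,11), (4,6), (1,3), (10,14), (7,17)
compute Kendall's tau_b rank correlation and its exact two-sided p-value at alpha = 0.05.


Step 1: Enumerate the 45 unordered pairs (i,j) with i<j and classify each by sign(x_j-x_i) * sign(y_j-y_i).
  (1,2):dx=+2,dy=+2->C; (1,3):dx=-7,dy=-10->C; (1,4):dx=-9,dy=-15->C; (1,5):dx=-4,dy=-6->C
  (1,6):dx=-1,dy=-8->C; (1,7):dx=-8,dy=-13->C; (1,8):dx=-11,dy=-16->C; (1,9):dx=-2,dy=-5->C
  (1,10):dx=-5,dy=-2->C; (2,3):dx=-9,dy=-12->C; (2,4):dx=-11,dy=-17->C; (2,5):dx=-6,dy=-8->C
  (2,6):dx=-3,dy=-10->C; (2,7):dx=-10,dy=-15->C; (2,8):dx=-13,dy=-18->C; (2,9):dx=-4,dy=-7->C
  (2,10):dx=-7,dy=-4->C; (3,4):dx=-2,dy=-5->C; (3,5):dx=+3,dy=+4->C; (3,6):dx=+6,dy=+2->C
  (3,7):dx=-1,dy=-3->C; (3,8):dx=-4,dy=-6->C; (3,9):dx=+5,dy=+5->C; (3,10):dx=+2,dy=+8->C
  (4,5):dx=+5,dy=+9->C; (4,6):dx=+8,dy=+7->C; (4,7):dx=+1,dy=+2->C; (4,8):dx=-2,dy=-1->C
  (4,9):dx=+7,dy=+10->C; (4,10):dx=+4,dy=+13->C; (5,6):dx=+3,dy=-2->D; (5,7):dx=-4,dy=-7->C
  (5,8):dx=-7,dy=-10->C; (5,9):dx=+2,dy=+1->C; (5,10):dx=-1,dy=+4->D; (6,7):dx=-7,dy=-5->C
  (6,8):dx=-10,dy=-8->C; (6,9):dx=-1,dy=+3->D; (6,10):dx=-4,dy=+6->D; (7,8):dx=-3,dy=-3->C
  (7,9):dx=+6,dy=+8->C; (7,10):dx=+3,dy=+11->C; (8,9):dx=+9,dy=+11->C; (8,10):dx=+6,dy=+14->C
  (9,10):dx=-3,dy=+3->D
Step 2: C = 40, D = 5, total pairs = 45.
Step 3: tau = (C - D)/(n(n-1)/2) = (40 - 5)/45 = 0.777778.
Step 4: Exact two-sided p-value (enumerate n! = 3628800 permutations of y under H0): p = 0.000946.
Step 5: alpha = 0.05. reject H0.

tau_b = 0.7778 (C=40, D=5), p = 0.000946, reject H0.


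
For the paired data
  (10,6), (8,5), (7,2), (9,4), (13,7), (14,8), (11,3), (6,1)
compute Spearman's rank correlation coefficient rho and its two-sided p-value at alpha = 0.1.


Step 1: Rank x and y separately (midranks; no ties here).
rank(x): 10->5, 8->3, 7->2, 9->4, 13->7, 14->8, 11->6, 6->1
rank(y): 6->6, 5->5, 2->2, 4->4, 7->7, 8->8, 3->3, 1->1
Step 2: d_i = R_x(i) - R_y(i); compute d_i^2.
  (5-6)^2=1, (3-5)^2=4, (2-2)^2=0, (4-4)^2=0, (7-7)^2=0, (8-8)^2=0, (6-3)^2=9, (1-1)^2=0
sum(d^2) = 14.
Step 3: rho = 1 - 6*14 / (8*(8^2 - 1)) = 1 - 84/504 = 0.833333.
Step 4: Under H0, t = rho * sqrt((n-2)/(1-rho^2)) = 3.6927 ~ t(6).
Step 5: Two-sided p-value from the t-distribution with 6 df = 0.010176.
Step 6: alpha = 0.1. reject H0.

rho = 0.8333, p = 0.010176, reject H0 at alpha = 0.1.


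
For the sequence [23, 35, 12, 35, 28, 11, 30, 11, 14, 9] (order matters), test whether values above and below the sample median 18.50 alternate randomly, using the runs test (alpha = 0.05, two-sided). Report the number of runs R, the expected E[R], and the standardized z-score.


Step 1: Compute median = 18.50; label A = above, B = below.
Labels in order: AABAABABBB  (n_A = 5, n_B = 5)
Step 2: Count runs R = 6.
Step 3: Under H0 (random ordering), E[R] = 2*n_A*n_B/(n_A+n_B) + 1 = 2*5*5/10 + 1 = 6.0000.
        Var[R] = 2*n_A*n_B*(2*n_A*n_B - n_A - n_B) / ((n_A+n_B)^2 * (n_A+n_B-1)) = 2000/900 = 2.2222.
        SD[R] = 1.4907.
Step 4: R = E[R], so z = 0 with no continuity correction.
Step 5: Two-sided p-value via normal approximation = 2*(1 - Phi(|z|)) = 1.000000.
Step 6: alpha = 0.05. fail to reject H0.

R = 6, z = 0.0000, p = 1.000000, fail to reject H0.


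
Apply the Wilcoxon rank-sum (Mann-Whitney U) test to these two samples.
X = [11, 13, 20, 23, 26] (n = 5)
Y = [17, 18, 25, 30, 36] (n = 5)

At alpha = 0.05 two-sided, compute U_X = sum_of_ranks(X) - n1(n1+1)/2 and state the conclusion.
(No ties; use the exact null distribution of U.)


Step 1: Combine and sort all 10 observations; assign midranks.
sorted (value, group): (11,X), (13,X), (17,Y), (18,Y), (20,X), (23,X), (25,Y), (26,X), (30,Y), (36,Y)
ranks: 11->1, 13->2, 17->3, 18->4, 20->5, 23->6, 25->7, 26->8, 30->9, 36->10
Step 2: Rank sum for X: R1 = 1 + 2 + 5 + 6 + 8 = 22.
Step 3: U_X = R1 - n1(n1+1)/2 = 22 - 5*6/2 = 22 - 15 = 7.
       U_Y = n1*n2 - U_X = 25 - 7 = 18.
Step 4: No ties, so the exact null distribution of U (based on enumerating the C(10,5) = 252 equally likely rank assignments) gives the two-sided p-value.
Step 5: p-value = 0.309524; compare to alpha = 0.05. fail to reject H0.

U_X = 7, p = 0.309524, fail to reject H0 at alpha = 0.05.


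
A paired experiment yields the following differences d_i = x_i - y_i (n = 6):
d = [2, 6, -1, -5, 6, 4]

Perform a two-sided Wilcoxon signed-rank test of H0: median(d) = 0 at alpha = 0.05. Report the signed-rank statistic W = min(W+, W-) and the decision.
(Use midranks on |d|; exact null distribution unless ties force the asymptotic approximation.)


Step 1: Drop any zero differences (none here) and take |d_i|.
|d| = [2, 6, 1, 5, 6, 4]
Step 2: Midrank |d_i| (ties get averaged ranks).
ranks: |2|->2, |6|->5.5, |1|->1, |5|->4, |6|->5.5, |4|->3
Step 3: Attach original signs; sum ranks with positive sign and with negative sign.
W+ = 2 + 5.5 + 5.5 + 3 = 16
W- = 1 + 4 = 5
(Check: W+ + W- = 21 should equal n(n+1)/2 = 21.)
Step 4: Test statistic W = min(W+, W-) = 5.
Step 5: Ties in |d|, so use the tie-corrected normal approximation.
        E[W] = n(n+1)/4 = 6*7/4 = 10.5.
        Tie groups: |d|=6 (t=2); sum(t^3 - t) = 6.
        Var[W] = n(n+1)(2n+1)/24 - sum(t^3-t)/48 = 546/24 - 6/48 = 22.625.
        z = (W - E[W]) / sqrt(Var[W]) = (5 - 10.5) / 4.7566 = -1.1563.
        Two-sided p = 2*Phi(z) = 0.247561.
Step 6: alpha = 0.05. fail to reject H0.

W+ = 16, W- = 5, W = min = 5, p = 0.247561, fail to reject H0.


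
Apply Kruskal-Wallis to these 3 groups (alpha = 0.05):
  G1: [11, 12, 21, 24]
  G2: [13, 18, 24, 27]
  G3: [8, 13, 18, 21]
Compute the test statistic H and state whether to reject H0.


Step 1: Combine all N = 12 observations and assign midranks.
sorted (value, group, rank): (8,G3,1), (11,G1,2), (12,G1,3), (13,G2,4.5), (13,G3,4.5), (18,G2,6.5), (18,G3,6.5), (21,G1,8.5), (21,G3,8.5), (24,G1,10.5), (24,G2,10.5), (27,G2,12)
Step 2: Sum ranks within each group.
R_1 = 24 (n_1 = 4)
R_2 = 33.5 (n_2 = 4)
R_3 = 20.5 (n_3 = 4)
Step 3: H = 12/(N(N+1)) * sum(R_i^2/n_i) - 3(N+1)
     = 12/(12*13) * (24^2/4 + 33.5^2/4 + 20.5^2/4) - 3*13
     = 0.076923 * 529.625 - 39
     = 1.740385.
Step 4: Ties present; correction factor C = 1 - 24/(12^3 - 12) = 0.986014. Corrected H = 1.740385 / 0.986014 = 1.765071.
Step 5: Under H0, H ~ chi^2(2); p-value = 0.413733.
Step 6: alpha = 0.05. fail to reject H0.

H = 1.7651, df = 2, p = 0.413733, fail to reject H0.


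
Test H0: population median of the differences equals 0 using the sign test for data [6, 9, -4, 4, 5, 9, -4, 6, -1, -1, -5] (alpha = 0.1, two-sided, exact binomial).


Step 1: Discard zero differences. Original n = 11; n_eff = number of nonzero differences = 11.
Nonzero differences (with sign): +6, +9, -4, +4, +5, +9, -4, +6, -1, -1, -5
Step 2: Count signs: positive = 6, negative = 5.
Step 3: Under H0: P(positive) = 0.5, so the number of positives S ~ Bin(11, 0.5).
Step 4: Two-sided exact p-value = sum of Bin(11,0.5) probabilities at or below the observed probability = 1.000000.
Step 5: alpha = 0.1. fail to reject H0.

n_eff = 11, pos = 6, neg = 5, p = 1.000000, fail to reject H0.


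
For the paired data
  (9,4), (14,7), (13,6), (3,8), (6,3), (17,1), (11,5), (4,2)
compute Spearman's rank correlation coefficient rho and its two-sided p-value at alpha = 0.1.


Step 1: Rank x and y separately (midranks; no ties here).
rank(x): 9->4, 14->7, 13->6, 3->1, 6->3, 17->8, 11->5, 4->2
rank(y): 4->4, 7->7, 6->6, 8->8, 3->3, 1->1, 5->5, 2->2
Step 2: d_i = R_x(i) - R_y(i); compute d_i^2.
  (4-4)^2=0, (7-7)^2=0, (6-6)^2=0, (1-8)^2=49, (3-3)^2=0, (8-1)^2=49, (5-5)^2=0, (2-2)^2=0
sum(d^2) = 98.
Step 3: rho = 1 - 6*98 / (8*(8^2 - 1)) = 1 - 588/504 = -0.166667.
Step 4: Under H0, t = rho * sqrt((n-2)/(1-rho^2)) = -0.4140 ~ t(6).
Step 5: Two-sided p-value from the t-distribution with 6 df = 0.693239.
Step 6: alpha = 0.1. fail to reject H0.

rho = -0.1667, p = 0.693239, fail to reject H0 at alpha = 0.1.


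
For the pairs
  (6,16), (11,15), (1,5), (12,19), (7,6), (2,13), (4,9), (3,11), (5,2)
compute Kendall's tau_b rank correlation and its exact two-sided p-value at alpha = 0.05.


Step 1: Enumerate the 36 unordered pairs (i,j) with i<j and classify each by sign(x_j-x_i) * sign(y_j-y_i).
  (1,2):dx=+5,dy=-1->D; (1,3):dx=-5,dy=-11->C; (1,4):dx=+6,dy=+3->C; (1,5):dx=+1,dy=-10->D
  (1,6):dx=-4,dy=-3->C; (1,7):dx=-2,dy=-7->C; (1,8):dx=-3,dy=-5->C; (1,9):dx=-1,dy=-14->C
  (2,3):dx=-10,dy=-10->C; (2,4):dx=+1,dy=+4->C; (2,5):dx=-4,dy=-9->C; (2,6):dx=-9,dy=-2->C
  (2,7):dx=-7,dy=-6->C; (2,8):dx=-8,dy=-4->C; (2,9):dx=-6,dy=-13->C; (3,4):dx=+11,dy=+14->C
  (3,5):dx=+6,dy=+1->C; (3,6):dx=+1,dy=+8->C; (3,7):dx=+3,dy=+4->C; (3,8):dx=+2,dy=+6->C
  (3,9):dx=+4,dy=-3->D; (4,5):dx=-5,dy=-13->C; (4,6):dx=-10,dy=-6->C; (4,7):dx=-8,dy=-10->C
  (4,8):dx=-9,dy=-8->C; (4,9):dx=-7,dy=-17->C; (5,6):dx=-5,dy=+7->D; (5,7):dx=-3,dy=+3->D
  (5,8):dx=-4,dy=+5->D; (5,9):dx=-2,dy=-4->C; (6,7):dx=+2,dy=-4->D; (6,8):dx=+1,dy=-2->D
  (6,9):dx=+3,dy=-11->D; (7,8):dx=-1,dy=+2->D; (7,9):dx=+1,dy=-7->D; (8,9):dx=+2,dy=-9->D
Step 2: C = 24, D = 12, total pairs = 36.
Step 3: tau = (C - D)/(n(n-1)/2) = (24 - 12)/36 = 0.333333.
Step 4: Exact two-sided p-value (enumerate n! = 362880 permutations of y under H0): p = 0.259518.
Step 5: alpha = 0.05. fail to reject H0.

tau_b = 0.3333 (C=24, D=12), p = 0.259518, fail to reject H0.


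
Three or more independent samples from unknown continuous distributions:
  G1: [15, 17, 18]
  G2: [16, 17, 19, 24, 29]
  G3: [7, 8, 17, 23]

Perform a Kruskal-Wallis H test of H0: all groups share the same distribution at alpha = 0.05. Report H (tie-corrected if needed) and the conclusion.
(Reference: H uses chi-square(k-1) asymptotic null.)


Step 1: Combine all N = 12 observations and assign midranks.
sorted (value, group, rank): (7,G3,1), (8,G3,2), (15,G1,3), (16,G2,4), (17,G1,6), (17,G2,6), (17,G3,6), (18,G1,8), (19,G2,9), (23,G3,10), (24,G2,11), (29,G2,12)
Step 2: Sum ranks within each group.
R_1 = 17 (n_1 = 3)
R_2 = 42 (n_2 = 5)
R_3 = 19 (n_3 = 4)
Step 3: H = 12/(N(N+1)) * sum(R_i^2/n_i) - 3(N+1)
     = 12/(12*13) * (17^2/3 + 42^2/5 + 19^2/4) - 3*13
     = 0.076923 * 539.383 - 39
     = 2.491026.
Step 4: Ties present; correction factor C = 1 - 24/(12^3 - 12) = 0.986014. Corrected H = 2.491026 / 0.986014 = 2.526359.
Step 5: Under H0, H ~ chi^2(2); p-value = 0.282754.
Step 6: alpha = 0.05. fail to reject H0.

H = 2.5264, df = 2, p = 0.282754, fail to reject H0.


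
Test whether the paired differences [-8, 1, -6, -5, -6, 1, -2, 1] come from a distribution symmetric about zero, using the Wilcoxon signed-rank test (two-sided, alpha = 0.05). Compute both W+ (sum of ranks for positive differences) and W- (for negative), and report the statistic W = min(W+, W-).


Step 1: Drop any zero differences (none here) and take |d_i|.
|d| = [8, 1, 6, 5, 6, 1, 2, 1]
Step 2: Midrank |d_i| (ties get averaged ranks).
ranks: |8|->8, |1|->2, |6|->6.5, |5|->5, |6|->6.5, |1|->2, |2|->4, |1|->2
Step 3: Attach original signs; sum ranks with positive sign and with negative sign.
W+ = 2 + 2 + 2 = 6
W- = 8 + 6.5 + 5 + 6.5 + 4 = 30
(Check: W+ + W- = 36 should equal n(n+1)/2 = 36.)
Step 4: Test statistic W = min(W+, W-) = 6.
Step 5: Ties in |d|, so use the tie-corrected normal approximation.
        E[W] = n(n+1)/4 = 8*9/4 = 18.
        Tie groups: |d|=1 (t=3), |d|=6 (t=2); sum(t^3 - t) = 30.
        Var[W] = n(n+1)(2n+1)/24 - sum(t^3-t)/48 = 1224/24 - 30/48 = 50.375.
        z = (W - E[W]) / sqrt(Var[W]) = (6 - 18) / 7.0975 = -1.6907.
        Two-sided p = 2*Phi(z) = 0.090889.
Step 6: alpha = 0.05. fail to reject H0.

W+ = 6, W- = 30, W = min = 6, p = 0.090889, fail to reject H0.


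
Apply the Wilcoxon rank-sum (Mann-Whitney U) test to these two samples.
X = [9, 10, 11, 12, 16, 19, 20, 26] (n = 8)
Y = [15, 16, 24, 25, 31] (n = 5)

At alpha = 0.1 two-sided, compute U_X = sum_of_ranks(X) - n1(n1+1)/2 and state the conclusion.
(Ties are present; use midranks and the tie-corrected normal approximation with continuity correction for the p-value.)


Step 1: Combine and sort all 13 observations; assign midranks.
sorted (value, group): (9,X), (10,X), (11,X), (12,X), (15,Y), (16,X), (16,Y), (19,X), (20,X), (24,Y), (25,Y), (26,X), (31,Y)
ranks: 9->1, 10->2, 11->3, 12->4, 15->5, 16->6.5, 16->6.5, 19->8, 20->9, 24->10, 25->11, 26->12, 31->13
Step 2: Rank sum for X: R1 = 1 + 2 + 3 + 4 + 6.5 + 8 + 9 + 12 = 45.5.
Step 3: U_X = R1 - n1(n1+1)/2 = 45.5 - 8*9/2 = 45.5 - 36 = 9.5.
       U_Y = n1*n2 - U_X = 40 - 9.5 = 30.5.
Step 4: Ties are present, so use the tie-corrected normal approximation (with continuity correction) for the p-value.
Step 5: p-value = 0.142685; compare to alpha = 0.1. fail to reject H0.

U_X = 9.5, p = 0.142685, fail to reject H0 at alpha = 0.1.


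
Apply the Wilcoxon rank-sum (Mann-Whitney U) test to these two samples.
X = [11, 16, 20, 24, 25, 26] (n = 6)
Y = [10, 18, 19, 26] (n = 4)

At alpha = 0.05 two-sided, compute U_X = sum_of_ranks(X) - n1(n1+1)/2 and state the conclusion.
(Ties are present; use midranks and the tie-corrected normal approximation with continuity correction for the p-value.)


Step 1: Combine and sort all 10 observations; assign midranks.
sorted (value, group): (10,Y), (11,X), (16,X), (18,Y), (19,Y), (20,X), (24,X), (25,X), (26,X), (26,Y)
ranks: 10->1, 11->2, 16->3, 18->4, 19->5, 20->6, 24->7, 25->8, 26->9.5, 26->9.5
Step 2: Rank sum for X: R1 = 2 + 3 + 6 + 7 + 8 + 9.5 = 35.5.
Step 3: U_X = R1 - n1(n1+1)/2 = 35.5 - 6*7/2 = 35.5 - 21 = 14.5.
       U_Y = n1*n2 - U_X = 24 - 14.5 = 9.5.
Step 4: Ties are present, so use the tie-corrected normal approximation (with continuity correction) for the p-value.
Step 5: p-value = 0.668870; compare to alpha = 0.05. fail to reject H0.

U_X = 14.5, p = 0.668870, fail to reject H0 at alpha = 0.05.


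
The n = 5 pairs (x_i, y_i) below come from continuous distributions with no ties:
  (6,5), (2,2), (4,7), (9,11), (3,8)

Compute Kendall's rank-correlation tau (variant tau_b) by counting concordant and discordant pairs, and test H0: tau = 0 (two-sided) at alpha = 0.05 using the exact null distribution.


Step 1: Enumerate the 10 unordered pairs (i,j) with i<j and classify each by sign(x_j-x_i) * sign(y_j-y_i).
  (1,2):dx=-4,dy=-3->C; (1,3):dx=-2,dy=+2->D; (1,4):dx=+3,dy=+6->C; (1,5):dx=-3,dy=+3->D
  (2,3):dx=+2,dy=+5->C; (2,4):dx=+7,dy=+9->C; (2,5):dx=+1,dy=+6->C; (3,4):dx=+5,dy=+4->C
  (3,5):dx=-1,dy=+1->D; (4,5):dx=-6,dy=-3->C
Step 2: C = 7, D = 3, total pairs = 10.
Step 3: tau = (C - D)/(n(n-1)/2) = (7 - 3)/10 = 0.400000.
Step 4: Exact two-sided p-value (enumerate n! = 120 permutations of y under H0): p = 0.483333.
Step 5: alpha = 0.05. fail to reject H0.

tau_b = 0.4000 (C=7, D=3), p = 0.483333, fail to reject H0.


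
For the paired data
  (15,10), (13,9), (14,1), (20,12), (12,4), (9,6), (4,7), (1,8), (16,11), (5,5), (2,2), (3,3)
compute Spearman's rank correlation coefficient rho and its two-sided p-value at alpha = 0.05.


Step 1: Rank x and y separately (midranks; no ties here).
rank(x): 15->10, 13->8, 14->9, 20->12, 12->7, 9->6, 4->4, 1->1, 16->11, 5->5, 2->2, 3->3
rank(y): 10->10, 9->9, 1->1, 12->12, 4->4, 6->6, 7->7, 8->8, 11->11, 5->5, 2->2, 3->3
Step 2: d_i = R_x(i) - R_y(i); compute d_i^2.
  (10-10)^2=0, (8-9)^2=1, (9-1)^2=64, (12-12)^2=0, (7-4)^2=9, (6-6)^2=0, (4-7)^2=9, (1-8)^2=49, (11-11)^2=0, (5-5)^2=0, (2-2)^2=0, (3-3)^2=0
sum(d^2) = 132.
Step 3: rho = 1 - 6*132 / (12*(12^2 - 1)) = 1 - 792/1716 = 0.538462.
Step 4: Under H0, t = rho * sqrt((n-2)/(1-rho^2)) = 2.0207 ~ t(10).
Step 5: Two-sided p-value from the t-distribution with 10 df = 0.070894.
Step 6: alpha = 0.05. fail to reject H0.

rho = 0.5385, p = 0.070894, fail to reject H0 at alpha = 0.05.


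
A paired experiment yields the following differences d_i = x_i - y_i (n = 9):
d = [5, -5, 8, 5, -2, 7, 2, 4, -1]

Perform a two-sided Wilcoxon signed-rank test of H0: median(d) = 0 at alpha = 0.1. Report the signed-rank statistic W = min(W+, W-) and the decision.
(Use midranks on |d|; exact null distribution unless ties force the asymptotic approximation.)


Step 1: Drop any zero differences (none here) and take |d_i|.
|d| = [5, 5, 8, 5, 2, 7, 2, 4, 1]
Step 2: Midrank |d_i| (ties get averaged ranks).
ranks: |5|->6, |5|->6, |8|->9, |5|->6, |2|->2.5, |7|->8, |2|->2.5, |4|->4, |1|->1
Step 3: Attach original signs; sum ranks with positive sign and with negative sign.
W+ = 6 + 9 + 6 + 8 + 2.5 + 4 = 35.5
W- = 6 + 2.5 + 1 = 9.5
(Check: W+ + W- = 45 should equal n(n+1)/2 = 45.)
Step 4: Test statistic W = min(W+, W-) = 9.5.
Step 5: Ties in |d|, so use the tie-corrected normal approximation.
        E[W] = n(n+1)/4 = 9*10/4 = 22.5.
        Tie groups: |d|=2 (t=2), |d|=5 (t=3); sum(t^3 - t) = 30.
        Var[W] = n(n+1)(2n+1)/24 - sum(t^3-t)/48 = 1710/24 - 30/48 = 70.625.
        z = (W - E[W]) / sqrt(Var[W]) = (9.5 - 22.5) / 8.4039 = -1.5469.
        Two-sided p = 2*Phi(z) = 0.121886.
Step 6: alpha = 0.1. fail to reject H0.

W+ = 35.5, W- = 9.5, W = min = 9.5, p = 0.121886, fail to reject H0.


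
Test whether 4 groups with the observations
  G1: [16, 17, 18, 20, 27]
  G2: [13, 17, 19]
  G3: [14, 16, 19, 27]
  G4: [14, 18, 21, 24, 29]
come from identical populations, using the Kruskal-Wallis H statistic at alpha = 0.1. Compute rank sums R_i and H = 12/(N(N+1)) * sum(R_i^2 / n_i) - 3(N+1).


Step 1: Combine all N = 17 observations and assign midranks.
sorted (value, group, rank): (13,G2,1), (14,G3,2.5), (14,G4,2.5), (16,G1,4.5), (16,G3,4.5), (17,G1,6.5), (17,G2,6.5), (18,G1,8.5), (18,G4,8.5), (19,G2,10.5), (19,G3,10.5), (20,G1,12), (21,G4,13), (24,G4,14), (27,G1,15.5), (27,G3,15.5), (29,G4,17)
Step 2: Sum ranks within each group.
R_1 = 47 (n_1 = 5)
R_2 = 18 (n_2 = 3)
R_3 = 33 (n_3 = 4)
R_4 = 55 (n_4 = 5)
Step 3: H = 12/(N(N+1)) * sum(R_i^2/n_i) - 3(N+1)
     = 12/(17*18) * (47^2/5 + 18^2/3 + 33^2/4 + 55^2/5) - 3*18
     = 0.039216 * 1427.05 - 54
     = 1.962745.
Step 4: Ties present; correction factor C = 1 - 36/(17^3 - 17) = 0.992647. Corrected H = 1.962745 / 0.992647 = 1.977284.
Step 5: Under H0, H ~ chi^2(3); p-value = 0.577135.
Step 6: alpha = 0.1. fail to reject H0.

H = 1.9773, df = 3, p = 0.577135, fail to reject H0.


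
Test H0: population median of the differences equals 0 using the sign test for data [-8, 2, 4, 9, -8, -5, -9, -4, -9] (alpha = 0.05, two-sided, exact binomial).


Step 1: Discard zero differences. Original n = 9; n_eff = number of nonzero differences = 9.
Nonzero differences (with sign): -8, +2, +4, +9, -8, -5, -9, -4, -9
Step 2: Count signs: positive = 3, negative = 6.
Step 3: Under H0: P(positive) = 0.5, so the number of positives S ~ Bin(9, 0.5).
Step 4: Two-sided exact p-value = sum of Bin(9,0.5) probabilities at or below the observed probability = 0.507812.
Step 5: alpha = 0.05. fail to reject H0.

n_eff = 9, pos = 3, neg = 6, p = 0.507812, fail to reject H0.


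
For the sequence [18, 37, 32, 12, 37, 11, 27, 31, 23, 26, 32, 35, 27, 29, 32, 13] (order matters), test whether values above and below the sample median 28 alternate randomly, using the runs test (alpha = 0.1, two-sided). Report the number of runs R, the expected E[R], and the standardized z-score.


Step 1: Compute median = 28; label A = above, B = below.
Labels in order: BAABABBABBAABAAB  (n_A = 8, n_B = 8)
Step 2: Count runs R = 11.
Step 3: Under H0 (random ordering), E[R] = 2*n_A*n_B/(n_A+n_B) + 1 = 2*8*8/16 + 1 = 9.0000.
        Var[R] = 2*n_A*n_B*(2*n_A*n_B - n_A - n_B) / ((n_A+n_B)^2 * (n_A+n_B-1)) = 14336/3840 = 3.7333.
        SD[R] = 1.9322.
Step 4: Continuity-corrected z = (R - 0.5 - E[R]) / SD[R] = (11 - 0.5 - 9.0000) / 1.9322 = 0.7763.
Step 5: Two-sided p-value via normal approximation = 2*(1 - Phi(|z|)) = 0.437558.
Step 6: alpha = 0.1. fail to reject H0.

R = 11, z = 0.7763, p = 0.437558, fail to reject H0.


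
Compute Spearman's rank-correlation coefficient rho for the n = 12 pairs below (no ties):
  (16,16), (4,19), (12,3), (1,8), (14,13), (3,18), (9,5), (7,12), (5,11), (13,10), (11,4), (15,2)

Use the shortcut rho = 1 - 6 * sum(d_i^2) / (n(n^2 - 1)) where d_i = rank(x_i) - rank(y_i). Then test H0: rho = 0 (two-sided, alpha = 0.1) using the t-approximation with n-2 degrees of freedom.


Step 1: Rank x and y separately (midranks; no ties here).
rank(x): 16->12, 4->3, 12->8, 1->1, 14->10, 3->2, 9->6, 7->5, 5->4, 13->9, 11->7, 15->11
rank(y): 16->10, 19->12, 3->2, 8->5, 13->9, 18->11, 5->4, 12->8, 11->7, 10->6, 4->3, 2->1
Step 2: d_i = R_x(i) - R_y(i); compute d_i^2.
  (12-10)^2=4, (3-12)^2=81, (8-2)^2=36, (1-5)^2=16, (10-9)^2=1, (2-11)^2=81, (6-4)^2=4, (5-8)^2=9, (4-7)^2=9, (9-6)^2=9, (7-3)^2=16, (11-1)^2=100
sum(d^2) = 366.
Step 3: rho = 1 - 6*366 / (12*(12^2 - 1)) = 1 - 2196/1716 = -0.279720.
Step 4: Under H0, t = rho * sqrt((n-2)/(1-rho^2)) = -0.9213 ~ t(10).
Step 5: Two-sided p-value from the t-distribution with 10 df = 0.378569.
Step 6: alpha = 0.1. fail to reject H0.

rho = -0.2797, p = 0.378569, fail to reject H0 at alpha = 0.1.


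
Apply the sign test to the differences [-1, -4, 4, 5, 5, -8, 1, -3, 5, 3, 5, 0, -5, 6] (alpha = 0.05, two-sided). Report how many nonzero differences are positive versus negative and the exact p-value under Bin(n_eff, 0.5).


Step 1: Discard zero differences. Original n = 14; n_eff = number of nonzero differences = 13.
Nonzero differences (with sign): -1, -4, +4, +5, +5, -8, +1, -3, +5, +3, +5, -5, +6
Step 2: Count signs: positive = 8, negative = 5.
Step 3: Under H0: P(positive) = 0.5, so the number of positives S ~ Bin(13, 0.5).
Step 4: Two-sided exact p-value = sum of Bin(13,0.5) probabilities at or below the observed probability = 0.581055.
Step 5: alpha = 0.05. fail to reject H0.

n_eff = 13, pos = 8, neg = 5, p = 0.581055, fail to reject H0.


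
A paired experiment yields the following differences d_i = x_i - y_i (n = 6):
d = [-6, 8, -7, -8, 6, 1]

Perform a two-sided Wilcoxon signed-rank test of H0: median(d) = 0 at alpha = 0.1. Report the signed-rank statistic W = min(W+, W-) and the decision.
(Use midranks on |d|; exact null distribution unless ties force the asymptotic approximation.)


Step 1: Drop any zero differences (none here) and take |d_i|.
|d| = [6, 8, 7, 8, 6, 1]
Step 2: Midrank |d_i| (ties get averaged ranks).
ranks: |6|->2.5, |8|->5.5, |7|->4, |8|->5.5, |6|->2.5, |1|->1
Step 3: Attach original signs; sum ranks with positive sign and with negative sign.
W+ = 5.5 + 2.5 + 1 = 9
W- = 2.5 + 4 + 5.5 = 12
(Check: W+ + W- = 21 should equal n(n+1)/2 = 21.)
Step 4: Test statistic W = min(W+, W-) = 9.
Step 5: Ties in |d|, so use the tie-corrected normal approximation.
        E[W] = n(n+1)/4 = 6*7/4 = 10.5.
        Tie groups: |d|=6 (t=2), |d|=8 (t=2); sum(t^3 - t) = 12.
        Var[W] = n(n+1)(2n+1)/24 - sum(t^3-t)/48 = 546/24 - 12/48 = 22.5.
        z = (W - E[W]) / sqrt(Var[W]) = (9 - 10.5) / 4.7434 = -0.3162.
        Two-sided p = 2*Phi(z) = 0.751830.
Step 6: alpha = 0.1. fail to reject H0.

W+ = 9, W- = 12, W = min = 9, p = 0.751830, fail to reject H0.


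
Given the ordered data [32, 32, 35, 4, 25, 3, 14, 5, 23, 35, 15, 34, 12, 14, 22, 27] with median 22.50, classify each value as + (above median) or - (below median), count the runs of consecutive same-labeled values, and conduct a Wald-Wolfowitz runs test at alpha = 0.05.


Step 1: Compute median = 22.50; label A = above, B = below.
Labels in order: AAABABBBAABABBBA  (n_A = 8, n_B = 8)
Step 2: Count runs R = 9.
Step 3: Under H0 (random ordering), E[R] = 2*n_A*n_B/(n_A+n_B) + 1 = 2*8*8/16 + 1 = 9.0000.
        Var[R] = 2*n_A*n_B*(2*n_A*n_B - n_A - n_B) / ((n_A+n_B)^2 * (n_A+n_B-1)) = 14336/3840 = 3.7333.
        SD[R] = 1.9322.
Step 4: R = E[R], so z = 0 with no continuity correction.
Step 5: Two-sided p-value via normal approximation = 2*(1 - Phi(|z|)) = 1.000000.
Step 6: alpha = 0.05. fail to reject H0.

R = 9, z = 0.0000, p = 1.000000, fail to reject H0.


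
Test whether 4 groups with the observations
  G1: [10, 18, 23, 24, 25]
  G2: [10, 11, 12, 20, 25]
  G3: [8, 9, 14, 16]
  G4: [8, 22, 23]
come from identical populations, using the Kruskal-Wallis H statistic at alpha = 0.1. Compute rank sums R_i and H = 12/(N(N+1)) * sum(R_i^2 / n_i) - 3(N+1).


Step 1: Combine all N = 17 observations and assign midranks.
sorted (value, group, rank): (8,G3,1.5), (8,G4,1.5), (9,G3,3), (10,G1,4.5), (10,G2,4.5), (11,G2,6), (12,G2,7), (14,G3,8), (16,G3,9), (18,G1,10), (20,G2,11), (22,G4,12), (23,G1,13.5), (23,G4,13.5), (24,G1,15), (25,G1,16.5), (25,G2,16.5)
Step 2: Sum ranks within each group.
R_1 = 59.5 (n_1 = 5)
R_2 = 45 (n_2 = 5)
R_3 = 21.5 (n_3 = 4)
R_4 = 27 (n_4 = 3)
Step 3: H = 12/(N(N+1)) * sum(R_i^2/n_i) - 3(N+1)
     = 12/(17*18) * (59.5^2/5 + 45^2/5 + 21.5^2/4 + 27^2/3) - 3*18
     = 0.039216 * 1471.61 - 54
     = 3.710294.
Step 4: Ties present; correction factor C = 1 - 24/(17^3 - 17) = 0.995098. Corrected H = 3.710294 / 0.995098 = 3.728571.
Step 5: Under H0, H ~ chi^2(3); p-value = 0.292305.
Step 6: alpha = 0.1. fail to reject H0.

H = 3.7286, df = 3, p = 0.292305, fail to reject H0.
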